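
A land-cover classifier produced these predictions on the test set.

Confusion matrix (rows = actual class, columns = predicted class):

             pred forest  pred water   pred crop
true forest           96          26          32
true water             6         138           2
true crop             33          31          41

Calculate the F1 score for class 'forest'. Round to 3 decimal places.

0.664

One-vs-rest for 'forest': TP = diagonal; FP = other classes predicted 'forest'; FN = 'forest' predicted as other.
F1 score = 2·TP/(2·TP+FP+FN).
forest: TP=96, FP=6+33=39, FN=26+32=58 → 192/289 = 0.6644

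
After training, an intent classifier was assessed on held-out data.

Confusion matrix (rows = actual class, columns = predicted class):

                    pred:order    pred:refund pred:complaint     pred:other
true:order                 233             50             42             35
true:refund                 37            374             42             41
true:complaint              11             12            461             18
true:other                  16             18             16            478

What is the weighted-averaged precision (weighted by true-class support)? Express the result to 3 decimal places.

Per-class precision (TP/(TP+FP)):
  order: TP=233, FP=37+11+16=64 → 233/297 = 0.7845
  refund: TP=374, FP=50+12+18=80 → 374/454 = 0.8238
  complaint: TP=461, FP=42+42+16=100 → 461/561 = 0.8217
  other: TP=478, FP=35+41+18=94 → 478/572 = 0.8357
Weighted-precision = Σ (supportᵢ/N)·precisionᵢ with N=1884: (360/1884)·0.7845 + (494/1884)·0.8238 + (502/1884)·0.8217 + (528/1884)·0.8357 = 0.819

0.819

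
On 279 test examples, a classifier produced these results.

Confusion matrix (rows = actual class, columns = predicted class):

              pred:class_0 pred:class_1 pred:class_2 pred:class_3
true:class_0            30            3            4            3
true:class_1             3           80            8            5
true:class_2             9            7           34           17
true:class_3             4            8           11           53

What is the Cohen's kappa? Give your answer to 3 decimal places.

Observed agreement pₒ = trace/N = 197/279 = 0.7061
Expected agreement pₑ = Σ (rowᵢ·colᵢ)/N² = (40·46 + 96·98 + 67·57 + 76·78)/279² = 0.2697
κ = (pₒ − pₑ)/(1 − pₑ) = (0.7061 − 0.2697)/(1 − 0.2697) = 0.598

0.598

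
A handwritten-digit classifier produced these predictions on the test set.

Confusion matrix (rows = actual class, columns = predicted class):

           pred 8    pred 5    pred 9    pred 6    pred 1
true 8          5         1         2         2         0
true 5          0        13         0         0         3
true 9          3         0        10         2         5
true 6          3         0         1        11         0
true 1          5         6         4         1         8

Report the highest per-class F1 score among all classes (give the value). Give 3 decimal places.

0.722

Per-class F1 score (2·TP/(2·TP+FP+FN)):
  8: TP=5, FP=0+3+3+5=11, FN=1+2+2+0=5 → 10/26 = 0.3846
  5: TP=13, FP=1+0+0+6=7, FN=0+0+0+3=3 → 26/36 = 0.7222
  9: TP=10, FP=2+0+1+4=7, FN=3+0+2+5=10 → 20/37 = 0.5405
  6: TP=11, FP=2+0+2+1=5, FN=3+0+1+0=4 → 22/31 = 0.7097
  1: TP=8, FP=0+3+5+0=8, FN=5+6+4+1=16 → 16/40 = 0.4000
Highest is class '5' with F1 score = 0.722.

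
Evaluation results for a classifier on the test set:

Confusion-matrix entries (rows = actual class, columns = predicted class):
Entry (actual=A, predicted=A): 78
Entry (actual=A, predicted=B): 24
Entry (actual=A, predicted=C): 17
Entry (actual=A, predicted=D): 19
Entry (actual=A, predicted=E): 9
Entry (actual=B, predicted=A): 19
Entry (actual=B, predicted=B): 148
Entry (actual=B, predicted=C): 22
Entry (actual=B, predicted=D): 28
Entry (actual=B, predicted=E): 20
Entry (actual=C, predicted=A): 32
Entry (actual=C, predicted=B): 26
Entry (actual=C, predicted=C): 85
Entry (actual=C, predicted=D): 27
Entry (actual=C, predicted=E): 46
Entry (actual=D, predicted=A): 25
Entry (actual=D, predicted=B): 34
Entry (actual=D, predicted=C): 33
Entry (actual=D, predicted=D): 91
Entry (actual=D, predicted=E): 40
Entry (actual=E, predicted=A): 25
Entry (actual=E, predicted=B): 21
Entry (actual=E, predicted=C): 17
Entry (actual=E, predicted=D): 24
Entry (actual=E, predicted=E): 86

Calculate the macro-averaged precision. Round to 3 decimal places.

Per-class precision (TP/(TP+FP)):
  A: TP=78, FP=19+32+25+25=101 → 78/179 = 0.4358
  B: TP=148, FP=24+26+34+21=105 → 148/253 = 0.5850
  C: TP=85, FP=17+22+33+17=89 → 85/174 = 0.4885
  D: TP=91, FP=19+28+27+24=98 → 91/189 = 0.4815
  E: TP=86, FP=9+20+46+40=115 → 86/201 = 0.4279
Macro-precision = mean = (0.4358 + 0.5850 + 0.4885 + 0.4815 + 0.4279) / 5 = 0.484

0.484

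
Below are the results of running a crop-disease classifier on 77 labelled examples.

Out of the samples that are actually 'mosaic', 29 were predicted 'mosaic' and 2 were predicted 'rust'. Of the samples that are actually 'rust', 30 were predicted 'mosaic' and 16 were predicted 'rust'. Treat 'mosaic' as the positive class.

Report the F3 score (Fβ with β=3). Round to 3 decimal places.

Fβ = (1+β²)·TP / ((1+β²)·TP + β²·FN + FP), with β²=9
= 10·29 / (10·29 + 9·2 + 30) = 0.858

0.858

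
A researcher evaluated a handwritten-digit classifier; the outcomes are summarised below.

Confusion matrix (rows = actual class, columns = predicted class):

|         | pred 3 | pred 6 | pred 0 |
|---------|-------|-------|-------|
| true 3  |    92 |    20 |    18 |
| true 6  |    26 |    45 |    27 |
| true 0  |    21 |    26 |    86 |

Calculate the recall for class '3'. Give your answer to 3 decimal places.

0.708

Take TP from the diagonal, FP from the rest of the '3' prediction marginal, FN from the rest of the '3' actual marginal.
recall = TP/(TP+FN).
3: TP=92, FN=20+18=38 → 92/130 = 0.7077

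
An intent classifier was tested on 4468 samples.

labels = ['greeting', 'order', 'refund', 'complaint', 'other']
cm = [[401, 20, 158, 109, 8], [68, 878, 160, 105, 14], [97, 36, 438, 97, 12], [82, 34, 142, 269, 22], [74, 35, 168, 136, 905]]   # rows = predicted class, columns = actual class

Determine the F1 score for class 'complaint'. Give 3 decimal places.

0.425

Take TP from the diagonal, FP from the rest of the 'complaint' prediction marginal, FN from the rest of the 'complaint' actual marginal.
F1 score = 2·TP/(2·TP+FP+FN).
complaint: TP=269, FP=82+34+142+22=280, FN=109+105+97+136=447 → 538/1265 = 0.4253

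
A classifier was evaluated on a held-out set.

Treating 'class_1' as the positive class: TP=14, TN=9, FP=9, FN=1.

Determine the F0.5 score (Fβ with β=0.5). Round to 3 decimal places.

0.654

Fβ = (1+β²)·TP / ((1+β²)·TP + β²·FN + FP), with β²=1/4
= 1.25·14 / (1.25·14 + 0.25·1 + 9) = 0.654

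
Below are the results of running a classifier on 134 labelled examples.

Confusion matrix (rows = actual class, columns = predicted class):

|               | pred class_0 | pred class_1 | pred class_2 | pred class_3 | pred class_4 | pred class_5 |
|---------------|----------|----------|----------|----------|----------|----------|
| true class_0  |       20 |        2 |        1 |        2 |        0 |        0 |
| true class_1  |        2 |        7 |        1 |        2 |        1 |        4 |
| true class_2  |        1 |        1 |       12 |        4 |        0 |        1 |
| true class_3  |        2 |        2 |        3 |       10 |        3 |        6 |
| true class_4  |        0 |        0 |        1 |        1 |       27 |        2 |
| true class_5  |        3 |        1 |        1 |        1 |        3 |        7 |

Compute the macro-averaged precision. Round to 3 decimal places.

0.588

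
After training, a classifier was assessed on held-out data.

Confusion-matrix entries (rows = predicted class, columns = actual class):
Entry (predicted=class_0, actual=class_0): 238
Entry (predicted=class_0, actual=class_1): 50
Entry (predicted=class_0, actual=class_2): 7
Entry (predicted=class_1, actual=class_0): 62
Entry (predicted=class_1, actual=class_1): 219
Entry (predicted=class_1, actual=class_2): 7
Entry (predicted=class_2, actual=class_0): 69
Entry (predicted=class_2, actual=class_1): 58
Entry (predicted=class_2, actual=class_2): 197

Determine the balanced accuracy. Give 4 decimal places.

0.7495

Balanced accuracy = mean of per-class recall.
  class_0: recall = 238/369 = 0.64499
  class_1: recall = 219/327 = 0.66972
  class_2: recall = 197/211 = 0.93365
Mean = (0.64499 + 0.66972 + 0.93365) / 3 = 0.7495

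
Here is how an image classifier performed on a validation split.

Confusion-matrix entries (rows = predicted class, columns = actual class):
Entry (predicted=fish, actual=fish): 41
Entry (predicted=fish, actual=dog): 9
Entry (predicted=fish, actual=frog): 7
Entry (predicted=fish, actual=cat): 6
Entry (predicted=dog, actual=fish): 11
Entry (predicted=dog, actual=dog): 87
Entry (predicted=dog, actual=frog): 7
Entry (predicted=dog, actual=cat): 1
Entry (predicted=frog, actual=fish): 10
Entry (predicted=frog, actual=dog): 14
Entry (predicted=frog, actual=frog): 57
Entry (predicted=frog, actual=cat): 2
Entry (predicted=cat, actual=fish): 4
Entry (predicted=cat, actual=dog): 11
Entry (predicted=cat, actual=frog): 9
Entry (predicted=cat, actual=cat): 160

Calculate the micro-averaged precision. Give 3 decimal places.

0.791

Micro-averaging pools counts across classes: ΣTP=345, ΣFP=91, ΣFN=91.
Micro-precision = TP/(TP+FP) on pooled counts = 0.791 (equals overall accuracy in single-label multiclass).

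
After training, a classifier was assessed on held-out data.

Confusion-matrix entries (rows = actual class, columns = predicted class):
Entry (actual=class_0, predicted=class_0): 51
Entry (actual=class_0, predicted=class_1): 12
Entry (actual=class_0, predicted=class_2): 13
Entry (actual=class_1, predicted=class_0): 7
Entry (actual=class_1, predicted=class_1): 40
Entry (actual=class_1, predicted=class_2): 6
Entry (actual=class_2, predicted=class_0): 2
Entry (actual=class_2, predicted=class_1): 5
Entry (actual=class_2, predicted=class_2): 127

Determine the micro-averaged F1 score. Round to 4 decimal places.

Micro-averaging pools counts across classes: ΣTP=218, ΣFP=45, ΣFN=45.
Micro-F1 score = 2·TP/(2·TP+FP+FN) on pooled counts = 0.8289 (equals overall accuracy in single-label multiclass).

0.8289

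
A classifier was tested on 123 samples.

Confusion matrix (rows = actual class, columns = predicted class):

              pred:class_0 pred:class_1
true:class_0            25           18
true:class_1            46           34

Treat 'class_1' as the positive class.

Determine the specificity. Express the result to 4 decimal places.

Specificity = TN/(TN+FP) = 25/(25+18) = 0.5814

0.5814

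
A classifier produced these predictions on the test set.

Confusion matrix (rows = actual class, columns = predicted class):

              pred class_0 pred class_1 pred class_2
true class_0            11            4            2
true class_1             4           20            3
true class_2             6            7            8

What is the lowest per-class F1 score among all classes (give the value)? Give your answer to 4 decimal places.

Per-class F1 score (2·TP/(2·TP+FP+FN)):
  class_0: TP=11, FP=4+6=10, FN=4+2=6 → 22/38 = 0.57895
  class_1: TP=20, FP=4+7=11, FN=4+3=7 → 40/58 = 0.68966
  class_2: TP=8, FP=2+3=5, FN=6+7=13 → 16/34 = 0.47059
Lowest is class 'class_2' with F1 score = 0.4706.

0.4706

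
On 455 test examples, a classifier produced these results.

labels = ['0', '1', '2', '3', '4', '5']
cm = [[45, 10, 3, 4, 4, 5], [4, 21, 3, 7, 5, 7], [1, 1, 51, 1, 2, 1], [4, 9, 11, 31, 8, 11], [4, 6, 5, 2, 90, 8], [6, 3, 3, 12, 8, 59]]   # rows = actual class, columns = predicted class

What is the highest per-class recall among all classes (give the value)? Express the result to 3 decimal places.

0.895

Per-class recall (TP/(TP+FN)):
  0: TP=45, FN=10+3+4+4+5=26 → 45/71 = 0.6338
  1: TP=21, FN=4+3+7+5+7=26 → 21/47 = 0.4468
  2: TP=51, FN=1+1+1+2+1=6 → 51/57 = 0.8947
  3: TP=31, FN=4+9+11+8+11=43 → 31/74 = 0.4189
  4: TP=90, FN=4+6+5+2+8=25 → 90/115 = 0.7826
  5: TP=59, FN=6+3+3+12+8=32 → 59/91 = 0.6484
Highest is class '2' with recall = 0.895.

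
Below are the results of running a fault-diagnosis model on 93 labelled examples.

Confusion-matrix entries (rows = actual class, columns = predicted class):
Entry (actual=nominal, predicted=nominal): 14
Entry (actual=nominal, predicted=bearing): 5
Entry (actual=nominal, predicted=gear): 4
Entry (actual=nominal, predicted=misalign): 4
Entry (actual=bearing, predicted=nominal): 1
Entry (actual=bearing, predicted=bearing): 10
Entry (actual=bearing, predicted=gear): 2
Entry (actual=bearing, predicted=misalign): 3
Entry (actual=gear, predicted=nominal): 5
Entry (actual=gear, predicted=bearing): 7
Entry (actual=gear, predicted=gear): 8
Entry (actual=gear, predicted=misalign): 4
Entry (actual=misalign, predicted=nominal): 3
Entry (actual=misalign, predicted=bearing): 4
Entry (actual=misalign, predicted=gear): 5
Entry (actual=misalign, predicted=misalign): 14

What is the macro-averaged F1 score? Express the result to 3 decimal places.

Per-class F1 score (2·TP/(2·TP+FP+FN)):
  nominal: TP=14, FP=1+5+3=9, FN=5+4+4=13 → 28/50 = 0.5600
  bearing: TP=10, FP=5+7+4=16, FN=1+2+3=6 → 20/42 = 0.4762
  gear: TP=8, FP=4+2+5=11, FN=5+7+4=16 → 16/43 = 0.3721
  misalign: TP=14, FP=4+3+4=11, FN=3+4+5=12 → 28/51 = 0.5490
Macro-F1 score = mean = (0.5600 + 0.4762 + 0.3721 + 0.5490) / 4 = 0.489

0.489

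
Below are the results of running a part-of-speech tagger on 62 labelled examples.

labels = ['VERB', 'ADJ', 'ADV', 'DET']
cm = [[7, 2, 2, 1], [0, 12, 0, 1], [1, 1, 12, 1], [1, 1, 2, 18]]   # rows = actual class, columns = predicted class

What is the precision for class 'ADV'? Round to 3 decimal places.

Treat 'ADV' as positive and all other classes as negative.
precision = TP/(TP+FP).
ADV: TP=12, FP=2+0+2=4 → 12/16 = 0.7500

0.750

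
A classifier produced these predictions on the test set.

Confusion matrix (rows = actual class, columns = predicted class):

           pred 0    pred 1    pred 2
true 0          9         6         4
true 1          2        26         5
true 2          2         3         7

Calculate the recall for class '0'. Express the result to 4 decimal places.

0.4737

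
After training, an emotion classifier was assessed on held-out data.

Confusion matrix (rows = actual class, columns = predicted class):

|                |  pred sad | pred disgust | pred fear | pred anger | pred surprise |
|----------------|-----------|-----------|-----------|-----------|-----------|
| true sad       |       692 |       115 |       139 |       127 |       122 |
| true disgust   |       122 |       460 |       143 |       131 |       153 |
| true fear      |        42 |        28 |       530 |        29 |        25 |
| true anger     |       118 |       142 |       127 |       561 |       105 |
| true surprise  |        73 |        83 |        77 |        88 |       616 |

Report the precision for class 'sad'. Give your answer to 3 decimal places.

One-vs-rest for 'sad': TP = diagonal; FP = other classes predicted 'sad'; FN = 'sad' predicted as other.
precision = TP/(TP+FP).
sad: TP=692, FP=122+42+118+73=355 → 692/1047 = 0.6609

0.661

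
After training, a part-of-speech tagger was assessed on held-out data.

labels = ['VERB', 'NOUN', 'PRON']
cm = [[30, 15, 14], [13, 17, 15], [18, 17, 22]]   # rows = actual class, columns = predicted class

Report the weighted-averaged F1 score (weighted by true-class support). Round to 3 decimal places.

Per-class F1 score (2·TP/(2·TP+FP+FN)):
  VERB: TP=30, FP=13+18=31, FN=15+14=29 → 60/120 = 0.5000
  NOUN: TP=17, FP=15+17=32, FN=13+15=28 → 34/94 = 0.3617
  PRON: TP=22, FP=14+15=29, FN=18+17=35 → 44/108 = 0.4074
Weighted-F1 score = Σ (supportᵢ/N)·F1 scoreᵢ with N=161: (59/161)·0.5000 + (45/161)·0.3617 + (57/161)·0.4074 = 0.429

0.429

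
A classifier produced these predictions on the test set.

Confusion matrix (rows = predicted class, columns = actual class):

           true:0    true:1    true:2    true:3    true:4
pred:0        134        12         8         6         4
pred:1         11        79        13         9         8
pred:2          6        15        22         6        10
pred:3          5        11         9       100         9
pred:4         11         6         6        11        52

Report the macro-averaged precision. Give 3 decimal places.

Per-class precision (TP/(TP+FP)):
  0: TP=134, FP=12+8+6+4=30 → 134/164 = 0.8171
  1: TP=79, FP=11+13+9+8=41 → 79/120 = 0.6583
  2: TP=22, FP=6+15+6+10=37 → 22/59 = 0.3729
  3: TP=100, FP=5+11+9+9=34 → 100/134 = 0.7463
  4: TP=52, FP=11+6+6+11=34 → 52/86 = 0.6047
Macro-precision = mean = (0.8171 + 0.6583 + 0.3729 + 0.7463 + 0.6047) / 5 = 0.640

0.640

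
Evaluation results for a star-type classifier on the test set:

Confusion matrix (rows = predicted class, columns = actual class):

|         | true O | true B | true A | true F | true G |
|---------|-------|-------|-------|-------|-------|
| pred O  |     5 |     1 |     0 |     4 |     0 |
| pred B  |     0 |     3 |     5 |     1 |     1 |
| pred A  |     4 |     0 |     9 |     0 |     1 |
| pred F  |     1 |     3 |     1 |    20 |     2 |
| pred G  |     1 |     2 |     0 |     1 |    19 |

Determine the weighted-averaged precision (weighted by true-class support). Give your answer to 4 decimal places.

0.6679

Per-class precision (TP/(TP+FP)):
  O: TP=5, FP=1+0+4+0=5 → 5/10 = 0.50000
  B: TP=3, FP=0+5+1+1=7 → 3/10 = 0.30000
  A: TP=9, FP=4+0+0+1=5 → 9/14 = 0.64286
  F: TP=20, FP=1+3+1+2=7 → 20/27 = 0.74074
  G: TP=19, FP=1+2+0+1=4 → 19/23 = 0.82609
Weighted-precision = Σ (supportᵢ/N)·precisionᵢ with N=84: (11/84)·0.50000 + (9/84)·0.30000 + (15/84)·0.64286 + (26/84)·0.74074 + (23/84)·0.82609 = 0.6679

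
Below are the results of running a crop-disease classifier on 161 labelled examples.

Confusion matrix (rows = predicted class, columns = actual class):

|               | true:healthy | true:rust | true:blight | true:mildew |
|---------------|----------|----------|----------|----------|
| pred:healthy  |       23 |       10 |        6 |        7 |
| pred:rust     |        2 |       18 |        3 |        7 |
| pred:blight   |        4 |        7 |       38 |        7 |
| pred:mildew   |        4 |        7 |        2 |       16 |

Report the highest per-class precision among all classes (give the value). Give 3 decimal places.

Per-class precision (TP/(TP+FP)):
  healthy: TP=23, FP=10+6+7=23 → 23/46 = 0.5000
  rust: TP=18, FP=2+3+7=12 → 18/30 = 0.6000
  blight: TP=38, FP=4+7+7=18 → 38/56 = 0.6786
  mildew: TP=16, FP=4+7+2=13 → 16/29 = 0.5517
Highest is class 'blight' with precision = 0.679.

0.679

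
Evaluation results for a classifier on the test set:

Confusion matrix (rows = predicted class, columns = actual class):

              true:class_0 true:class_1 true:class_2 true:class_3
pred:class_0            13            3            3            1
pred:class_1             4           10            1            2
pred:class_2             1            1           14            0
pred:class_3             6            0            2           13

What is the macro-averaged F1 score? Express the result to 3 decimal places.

Per-class F1 score (2·TP/(2·TP+FP+FN)):
  class_0: TP=13, FP=3+3+1=7, FN=4+1+6=11 → 26/44 = 0.5909
  class_1: TP=10, FP=4+1+2=7, FN=3+1+0=4 → 20/31 = 0.6452
  class_2: TP=14, FP=1+1+0=2, FN=3+1+2=6 → 28/36 = 0.7778
  class_3: TP=13, FP=6+0+2=8, FN=1+2+0=3 → 26/37 = 0.7027
Macro-F1 score = mean = (0.5909 + 0.6452 + 0.7778 + 0.7027) / 4 = 0.679

0.679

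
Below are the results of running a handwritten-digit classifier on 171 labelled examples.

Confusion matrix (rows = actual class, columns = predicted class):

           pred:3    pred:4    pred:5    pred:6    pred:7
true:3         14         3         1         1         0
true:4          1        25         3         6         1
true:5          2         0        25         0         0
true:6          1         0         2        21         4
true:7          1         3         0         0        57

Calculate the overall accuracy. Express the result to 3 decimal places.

Accuracy = trace / total = (14+25+25+21+57=142) / 171 = 142/171 = 0.830

0.830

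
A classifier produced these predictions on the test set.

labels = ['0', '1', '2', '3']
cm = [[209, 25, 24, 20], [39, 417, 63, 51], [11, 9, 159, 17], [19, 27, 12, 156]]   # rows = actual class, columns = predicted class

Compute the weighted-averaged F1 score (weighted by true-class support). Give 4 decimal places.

0.7517

Per-class F1 score (2·TP/(2·TP+FP+FN)):
  0: TP=209, FP=39+11+19=69, FN=25+24+20=69 → 418/556 = 0.75180
  1: TP=417, FP=25+9+27=61, FN=39+63+51=153 → 834/1048 = 0.79580
  2: TP=159, FP=24+63+12=99, FN=11+9+17=37 → 318/454 = 0.70044
  3: TP=156, FP=20+51+17=88, FN=19+27+12=58 → 312/458 = 0.68122
Weighted-F1 score = Σ (supportᵢ/N)·F1 scoreᵢ with N=1258: (278/1258)·0.75180 + (570/1258)·0.79580 + (196/1258)·0.70044 + (214/1258)·0.68122 = 0.7517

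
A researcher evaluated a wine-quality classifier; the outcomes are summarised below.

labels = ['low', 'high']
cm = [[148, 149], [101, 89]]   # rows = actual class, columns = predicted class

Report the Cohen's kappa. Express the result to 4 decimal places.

Observed agreement pₒ = trace/N = 237/487 = 0.48665
Expected agreement pₑ = Σ (rowᵢ·colᵢ)/N² = (297·249 + 190·238)/487² = 0.50248
κ = (pₒ − pₑ)/(1 − pₑ) = (0.48665 − 0.50248)/(1 − 0.50248) = -0.0318

-0.0318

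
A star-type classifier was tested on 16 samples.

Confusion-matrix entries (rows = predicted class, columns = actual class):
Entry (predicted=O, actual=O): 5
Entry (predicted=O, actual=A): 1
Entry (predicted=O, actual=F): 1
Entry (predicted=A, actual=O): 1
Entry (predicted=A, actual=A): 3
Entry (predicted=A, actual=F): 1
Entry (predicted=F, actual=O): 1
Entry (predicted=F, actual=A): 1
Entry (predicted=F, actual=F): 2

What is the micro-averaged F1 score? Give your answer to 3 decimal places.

Micro-averaging pools counts across classes: ΣTP=10, ΣFP=6, ΣFN=6.
Micro-F1 score = 2·TP/(2·TP+FP+FN) on pooled counts = 0.625 (equals overall accuracy in single-label multiclass).

0.625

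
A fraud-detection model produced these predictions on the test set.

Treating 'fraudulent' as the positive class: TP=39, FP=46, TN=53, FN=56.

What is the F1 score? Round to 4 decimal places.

0.4333

Precision = TP/(TP+FP) = 39/85 = 0.4588
Recall = TP/(TP+FN) = 39/95 = 0.4105
F1 = 2·TP/(2·TP+FP+FN) = 78/180 = 0.4333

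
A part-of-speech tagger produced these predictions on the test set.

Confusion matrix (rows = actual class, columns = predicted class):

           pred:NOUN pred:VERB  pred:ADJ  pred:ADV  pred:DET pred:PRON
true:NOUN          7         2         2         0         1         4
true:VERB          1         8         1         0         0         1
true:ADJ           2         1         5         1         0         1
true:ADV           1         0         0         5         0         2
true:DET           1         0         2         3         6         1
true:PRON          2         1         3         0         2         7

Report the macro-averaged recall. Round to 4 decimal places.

0.5363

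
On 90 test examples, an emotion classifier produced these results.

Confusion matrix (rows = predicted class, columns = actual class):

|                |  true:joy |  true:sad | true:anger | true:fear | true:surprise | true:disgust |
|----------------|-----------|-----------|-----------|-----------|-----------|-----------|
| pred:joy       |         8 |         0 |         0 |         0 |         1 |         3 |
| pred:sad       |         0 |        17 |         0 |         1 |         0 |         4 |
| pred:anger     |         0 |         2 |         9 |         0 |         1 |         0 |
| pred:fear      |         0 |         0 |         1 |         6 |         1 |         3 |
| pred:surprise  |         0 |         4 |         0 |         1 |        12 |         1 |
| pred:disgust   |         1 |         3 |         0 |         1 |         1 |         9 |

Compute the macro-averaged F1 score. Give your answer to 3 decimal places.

Per-class F1 score (2·TP/(2·TP+FP+FN)):
  joy: TP=8, FP=0+0+0+1+3=4, FN=0+0+0+0+1=1 → 16/21 = 0.7619
  sad: TP=17, FP=0+0+1+0+4=5, FN=0+2+0+4+3=9 → 34/48 = 0.7083
  anger: TP=9, FP=0+2+0+1+0=3, FN=0+0+1+0+0=1 → 18/22 = 0.8182
  fear: TP=6, FP=0+0+1+1+3=5, FN=0+1+0+1+1=3 → 12/20 = 0.6000
  surprise: TP=12, FP=0+4+0+1+1=6, FN=1+0+1+1+1=4 → 24/34 = 0.7059
  disgust: TP=9, FP=1+3+0+1+1=6, FN=3+4+0+3+1=11 → 18/35 = 0.5143
Macro-F1 score = mean = (0.7619 + 0.7083 + 0.8182 + 0.6000 + 0.7059 + 0.5143) / 6 = 0.685

0.685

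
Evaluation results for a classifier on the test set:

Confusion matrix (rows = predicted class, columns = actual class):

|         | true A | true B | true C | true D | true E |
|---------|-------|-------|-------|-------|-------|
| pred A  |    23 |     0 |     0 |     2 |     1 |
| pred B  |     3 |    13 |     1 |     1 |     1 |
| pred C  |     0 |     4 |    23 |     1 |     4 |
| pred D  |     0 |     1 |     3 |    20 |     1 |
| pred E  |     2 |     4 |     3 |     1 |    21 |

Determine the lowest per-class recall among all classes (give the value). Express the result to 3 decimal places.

Per-class recall (TP/(TP+FN)):
  A: TP=23, FN=3+0+0+2=5 → 23/28 = 0.8214
  B: TP=13, FN=0+4+1+4=9 → 13/22 = 0.5909
  C: TP=23, FN=0+1+3+3=7 → 23/30 = 0.7667
  D: TP=20, FN=2+1+1+1=5 → 20/25 = 0.8000
  E: TP=21, FN=1+1+4+1=7 → 21/28 = 0.7500
Lowest is class 'B' with recall = 0.591.

0.591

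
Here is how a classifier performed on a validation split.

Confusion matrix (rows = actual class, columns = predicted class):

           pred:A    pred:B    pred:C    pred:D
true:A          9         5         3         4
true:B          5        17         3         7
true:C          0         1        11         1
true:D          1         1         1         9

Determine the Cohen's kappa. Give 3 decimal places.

0.447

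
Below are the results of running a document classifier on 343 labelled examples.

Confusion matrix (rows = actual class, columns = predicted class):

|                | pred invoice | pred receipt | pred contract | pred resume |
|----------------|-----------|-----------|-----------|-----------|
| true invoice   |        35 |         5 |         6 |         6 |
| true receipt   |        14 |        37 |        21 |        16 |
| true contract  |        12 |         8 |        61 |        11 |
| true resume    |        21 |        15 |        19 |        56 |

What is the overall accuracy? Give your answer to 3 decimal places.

Accuracy = trace / total = (35+37+61+56=189) / 343 = 189/343 = 0.551

0.551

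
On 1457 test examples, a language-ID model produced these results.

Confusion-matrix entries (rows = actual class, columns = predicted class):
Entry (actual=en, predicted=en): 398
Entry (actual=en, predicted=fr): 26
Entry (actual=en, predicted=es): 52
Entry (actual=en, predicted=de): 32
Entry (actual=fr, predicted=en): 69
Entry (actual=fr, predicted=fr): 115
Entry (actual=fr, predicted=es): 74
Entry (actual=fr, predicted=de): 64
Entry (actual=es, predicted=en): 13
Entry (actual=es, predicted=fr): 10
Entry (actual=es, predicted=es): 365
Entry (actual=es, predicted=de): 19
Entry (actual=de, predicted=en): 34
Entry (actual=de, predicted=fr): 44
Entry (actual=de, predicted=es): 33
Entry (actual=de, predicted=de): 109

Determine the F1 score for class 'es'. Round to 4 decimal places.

0.7841

F1 score = 2·TP/(2·TP+FP+FN).
es: TP=365, FP=52+74+33=159, FN=13+10+19=42 → 730/931 = 0.78410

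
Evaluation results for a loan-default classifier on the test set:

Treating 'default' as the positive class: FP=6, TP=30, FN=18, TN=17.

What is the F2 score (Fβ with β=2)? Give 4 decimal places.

0.6579

Fβ = (1+β²)·TP / ((1+β²)·TP + β²·FN + FP), with β²=4
= 5·30 / (5·30 + 4·18 + 6) = 0.6579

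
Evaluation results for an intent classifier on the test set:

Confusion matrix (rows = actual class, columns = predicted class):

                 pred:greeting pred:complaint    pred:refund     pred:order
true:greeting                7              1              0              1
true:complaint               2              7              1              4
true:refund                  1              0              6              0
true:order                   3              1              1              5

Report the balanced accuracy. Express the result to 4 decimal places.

0.6587

Balanced accuracy = mean of per-class recall.
  greeting: recall = 7/9 = 0.77778
  complaint: recall = 7/14 = 0.50000
  refund: recall = 6/7 = 0.85714
  order: recall = 5/10 = 0.50000
Mean = (0.77778 + 0.50000 + 0.85714 + 0.50000) / 4 = 0.6587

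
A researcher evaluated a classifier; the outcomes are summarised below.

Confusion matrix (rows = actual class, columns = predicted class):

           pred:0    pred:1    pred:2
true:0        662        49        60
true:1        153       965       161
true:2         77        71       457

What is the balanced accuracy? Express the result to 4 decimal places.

Balanced accuracy = mean of per-class recall.
  0: recall = 662/771 = 0.85863
  1: recall = 965/1279 = 0.75450
  2: recall = 457/605 = 0.75537
Mean = (0.85863 + 0.75450 + 0.75537) / 3 = 0.7895

0.7895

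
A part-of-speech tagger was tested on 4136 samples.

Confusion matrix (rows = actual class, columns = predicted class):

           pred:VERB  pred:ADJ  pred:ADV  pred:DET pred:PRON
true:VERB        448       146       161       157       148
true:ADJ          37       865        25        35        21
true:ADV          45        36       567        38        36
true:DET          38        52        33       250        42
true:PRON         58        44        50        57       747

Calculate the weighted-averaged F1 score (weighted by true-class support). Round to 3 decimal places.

0.686

Per-class F1 score (2·TP/(2·TP+FP+FN)):
  VERB: TP=448, FP=37+45+38+58=178, FN=146+161+157+148=612 → 896/1686 = 0.5314
  ADJ: TP=865, FP=146+36+52+44=278, FN=37+25+35+21=118 → 1730/2126 = 0.8137
  ADV: TP=567, FP=161+25+33+50=269, FN=45+36+38+36=155 → 1134/1558 = 0.7279
  DET: TP=250, FP=157+35+38+57=287, FN=38+52+33+42=165 → 500/952 = 0.5252
  PRON: TP=747, FP=148+21+36+42=247, FN=58+44+50+57=209 → 1494/1950 = 0.7662
Weighted-F1 score = Σ (supportᵢ/N)·F1 scoreᵢ with N=4136: (1060/4136)·0.5314 + (983/4136)·0.8137 + (722/4136)·0.7279 + (415/4136)·0.5252 + (956/4136)·0.7662 = 0.686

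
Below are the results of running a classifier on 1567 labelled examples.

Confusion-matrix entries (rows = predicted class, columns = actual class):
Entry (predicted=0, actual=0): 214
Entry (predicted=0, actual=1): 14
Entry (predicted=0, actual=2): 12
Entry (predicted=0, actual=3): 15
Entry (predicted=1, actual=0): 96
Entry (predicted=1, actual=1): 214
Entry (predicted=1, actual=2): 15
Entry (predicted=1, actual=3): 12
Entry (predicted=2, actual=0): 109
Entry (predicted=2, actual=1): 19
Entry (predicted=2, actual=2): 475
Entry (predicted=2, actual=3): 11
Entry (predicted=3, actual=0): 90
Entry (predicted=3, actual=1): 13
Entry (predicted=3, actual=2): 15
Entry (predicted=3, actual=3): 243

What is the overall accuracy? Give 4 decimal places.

Accuracy = trace / total = (214+214+475+243=1146) / 1567 = 1146/1567 = 0.7313

0.7313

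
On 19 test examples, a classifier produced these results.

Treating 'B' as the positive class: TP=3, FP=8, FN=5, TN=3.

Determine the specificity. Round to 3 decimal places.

0.273

Specificity = TN/(TN+FP) = 3/(3+8) = 0.273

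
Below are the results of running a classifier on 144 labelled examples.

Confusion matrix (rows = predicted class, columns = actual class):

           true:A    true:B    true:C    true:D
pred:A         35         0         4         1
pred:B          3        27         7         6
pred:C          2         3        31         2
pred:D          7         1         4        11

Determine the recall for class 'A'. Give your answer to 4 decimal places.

Take TP from the diagonal, FP from the rest of the 'A' prediction marginal, FN from the rest of the 'A' actual marginal.
recall = TP/(TP+FN).
A: TP=35, FN=3+2+7=12 → 35/47 = 0.74468

0.7447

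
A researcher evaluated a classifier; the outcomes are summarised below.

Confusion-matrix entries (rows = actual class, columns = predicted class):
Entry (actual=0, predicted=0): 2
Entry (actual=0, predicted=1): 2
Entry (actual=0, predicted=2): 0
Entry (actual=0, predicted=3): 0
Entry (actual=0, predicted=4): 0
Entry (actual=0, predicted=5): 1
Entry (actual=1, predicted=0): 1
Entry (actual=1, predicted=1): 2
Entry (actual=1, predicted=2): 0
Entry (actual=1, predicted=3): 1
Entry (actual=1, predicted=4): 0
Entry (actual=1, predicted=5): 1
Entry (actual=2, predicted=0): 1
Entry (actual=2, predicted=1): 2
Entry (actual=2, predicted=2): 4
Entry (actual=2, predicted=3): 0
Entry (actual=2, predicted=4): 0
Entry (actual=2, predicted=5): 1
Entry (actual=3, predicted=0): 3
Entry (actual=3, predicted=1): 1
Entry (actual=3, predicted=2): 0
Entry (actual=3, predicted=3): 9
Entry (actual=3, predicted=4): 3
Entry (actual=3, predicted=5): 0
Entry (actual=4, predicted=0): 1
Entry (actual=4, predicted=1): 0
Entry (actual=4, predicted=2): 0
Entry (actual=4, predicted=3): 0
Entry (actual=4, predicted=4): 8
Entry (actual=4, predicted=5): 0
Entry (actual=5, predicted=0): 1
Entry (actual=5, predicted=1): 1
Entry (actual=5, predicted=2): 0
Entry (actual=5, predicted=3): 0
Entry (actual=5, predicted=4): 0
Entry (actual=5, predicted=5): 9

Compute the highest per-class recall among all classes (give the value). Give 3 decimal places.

0.889

Per-class recall (TP/(TP+FN)):
  0: TP=2, FN=2+0+0+0+1=3 → 2/5 = 0.4000
  1: TP=2, FN=1+0+1+0+1=3 → 2/5 = 0.4000
  2: TP=4, FN=1+2+0+0+1=4 → 4/8 = 0.5000
  3: TP=9, FN=3+1+0+3+0=7 → 9/16 = 0.5625
  4: TP=8, FN=1+0+0+0+0=1 → 8/9 = 0.8889
  5: TP=9, FN=1+1+0+0+0=2 → 9/11 = 0.8182
Highest is class '4' with recall = 0.889.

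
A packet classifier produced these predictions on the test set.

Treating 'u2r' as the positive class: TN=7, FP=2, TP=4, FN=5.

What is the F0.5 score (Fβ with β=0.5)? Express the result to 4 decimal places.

0.6061

Fβ = (1+β²)·TP / ((1+β²)·TP + β²·FN + FP), with β²=1/4
= 1.25·4 / (1.25·4 + 0.25·5 + 2) = 0.6061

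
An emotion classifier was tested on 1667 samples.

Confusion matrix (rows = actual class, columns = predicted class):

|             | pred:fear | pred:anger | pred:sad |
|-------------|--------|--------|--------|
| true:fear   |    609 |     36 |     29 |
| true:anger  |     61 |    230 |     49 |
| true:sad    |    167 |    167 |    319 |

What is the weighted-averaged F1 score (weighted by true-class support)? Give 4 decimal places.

Per-class F1 score (2·TP/(2·TP+FP+FN)):
  fear: TP=609, FP=61+167=228, FN=36+29=65 → 1218/1511 = 0.80609
  anger: TP=230, FP=36+167=203, FN=61+49=110 → 460/773 = 0.59508
  sad: TP=319, FP=29+49=78, FN=167+167=334 → 638/1050 = 0.60762
Weighted-F1 score = Σ (supportᵢ/N)·F1 scoreᵢ with N=1667: (674/1667)·0.80609 + (340/1667)·0.59508 + (653/1667)·0.60762 = 0.6853

0.6853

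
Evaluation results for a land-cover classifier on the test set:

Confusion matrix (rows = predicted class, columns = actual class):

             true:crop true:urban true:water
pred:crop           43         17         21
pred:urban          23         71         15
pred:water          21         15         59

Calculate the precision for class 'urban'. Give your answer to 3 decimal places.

0.651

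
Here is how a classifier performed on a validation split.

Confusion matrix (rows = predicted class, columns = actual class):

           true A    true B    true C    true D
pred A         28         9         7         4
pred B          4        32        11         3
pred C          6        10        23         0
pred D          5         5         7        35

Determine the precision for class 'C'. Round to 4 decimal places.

0.5897

One-vs-rest for 'C': TP = diagonal; FP = other classes predicted 'C'; FN = 'C' predicted as other.
precision = TP/(TP+FP).
C: TP=23, FP=6+10+0=16 → 23/39 = 0.58974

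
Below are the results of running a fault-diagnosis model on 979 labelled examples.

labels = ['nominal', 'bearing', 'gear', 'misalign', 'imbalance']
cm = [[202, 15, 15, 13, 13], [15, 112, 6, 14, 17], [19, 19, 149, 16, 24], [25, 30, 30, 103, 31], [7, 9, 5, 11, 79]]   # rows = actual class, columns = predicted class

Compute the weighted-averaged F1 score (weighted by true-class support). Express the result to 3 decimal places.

0.658

Per-class F1 score (2·TP/(2·TP+FP+FN)):
  nominal: TP=202, FP=15+19+25+7=66, FN=15+15+13+13=56 → 404/526 = 0.7681
  bearing: TP=112, FP=15+19+30+9=73, FN=15+6+14+17=52 → 224/349 = 0.6418
  gear: TP=149, FP=15+6+30+5=56, FN=19+19+16+24=78 → 298/432 = 0.6898
  misalign: TP=103, FP=13+14+16+11=54, FN=25+30+30+31=116 → 206/376 = 0.5479
  imbalance: TP=79, FP=13+17+24+31=85, FN=7+9+5+11=32 → 158/275 = 0.5745
Weighted-F1 score = Σ (supportᵢ/N)·F1 scoreᵢ with N=979: (258/979)·0.7681 + (164/979)·0.6418 + (227/979)·0.6898 + (219/979)·0.5479 + (111/979)·0.5745 = 0.658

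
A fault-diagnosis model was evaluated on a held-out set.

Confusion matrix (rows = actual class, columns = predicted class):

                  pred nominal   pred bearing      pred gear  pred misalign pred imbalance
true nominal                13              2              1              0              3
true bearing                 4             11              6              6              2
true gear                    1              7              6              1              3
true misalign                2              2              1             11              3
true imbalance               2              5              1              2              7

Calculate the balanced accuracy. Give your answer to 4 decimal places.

Balanced accuracy = mean of per-class recall.
  nominal: recall = 13/19 = 0.68421
  bearing: recall = 11/29 = 0.37931
  gear: recall = 6/18 = 0.33333
  misalign: recall = 11/19 = 0.57895
  imbalance: recall = 7/17 = 0.41176
Mean = (0.68421 + 0.37931 + 0.33333 + 0.57895 + 0.41176) / 5 = 0.4775

0.4775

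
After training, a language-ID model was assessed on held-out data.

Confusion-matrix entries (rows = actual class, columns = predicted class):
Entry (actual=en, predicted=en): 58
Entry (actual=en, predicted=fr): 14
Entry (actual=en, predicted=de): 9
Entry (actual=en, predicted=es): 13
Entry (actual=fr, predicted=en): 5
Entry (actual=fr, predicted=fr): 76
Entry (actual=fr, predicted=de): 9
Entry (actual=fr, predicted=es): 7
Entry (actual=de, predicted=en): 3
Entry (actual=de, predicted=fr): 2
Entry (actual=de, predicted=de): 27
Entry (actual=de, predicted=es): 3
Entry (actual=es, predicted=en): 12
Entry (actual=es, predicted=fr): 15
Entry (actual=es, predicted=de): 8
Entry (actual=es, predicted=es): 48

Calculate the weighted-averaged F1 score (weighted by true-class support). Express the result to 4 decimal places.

0.6760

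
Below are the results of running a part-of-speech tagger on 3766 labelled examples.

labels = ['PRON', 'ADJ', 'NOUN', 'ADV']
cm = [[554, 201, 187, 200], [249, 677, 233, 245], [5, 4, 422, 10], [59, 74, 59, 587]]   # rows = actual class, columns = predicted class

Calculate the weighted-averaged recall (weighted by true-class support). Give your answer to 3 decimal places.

Per-class recall (TP/(TP+FN)):
  PRON: TP=554, FN=201+187+200=588 → 554/1142 = 0.4851
  ADJ: TP=677, FN=249+233+245=727 → 677/1404 = 0.4822
  NOUN: TP=422, FN=5+4+10=19 → 422/441 = 0.9569
  ADV: TP=587, FN=59+74+59=192 → 587/779 = 0.7535
Weighted-recall = Σ (supportᵢ/N)·recallᵢ with N=3766: (1142/3766)·0.4851 + (1404/3766)·0.4822 + (441/3766)·0.9569 + (779/3766)·0.7535 = 0.595

0.595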